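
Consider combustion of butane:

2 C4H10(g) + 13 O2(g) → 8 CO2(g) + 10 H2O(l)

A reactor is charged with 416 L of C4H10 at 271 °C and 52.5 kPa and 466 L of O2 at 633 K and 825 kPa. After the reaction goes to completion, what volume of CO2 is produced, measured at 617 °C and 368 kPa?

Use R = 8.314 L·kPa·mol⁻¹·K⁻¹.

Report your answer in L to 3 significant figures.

n(C4H10) = PV/RT = (52.5 × 416) / (8.314 × 544.15) = 4.828 mol
n(O2) = PV/RT = (825 × 466) / (8.314 × 633) = 73.05 mol
For 4.828 mol C4H10, stoichiometry requires (13/2) × 4.828 = 31.38 mol O2; 73.05 mol is available, so C4H10 is limiting.
n(CO2) = (8/2) × 4.828 = 19.31 mol
V(CO2) = nRT/P = 19.31 × 8.314 × 890.15 / 368 = 388.3 L

388 L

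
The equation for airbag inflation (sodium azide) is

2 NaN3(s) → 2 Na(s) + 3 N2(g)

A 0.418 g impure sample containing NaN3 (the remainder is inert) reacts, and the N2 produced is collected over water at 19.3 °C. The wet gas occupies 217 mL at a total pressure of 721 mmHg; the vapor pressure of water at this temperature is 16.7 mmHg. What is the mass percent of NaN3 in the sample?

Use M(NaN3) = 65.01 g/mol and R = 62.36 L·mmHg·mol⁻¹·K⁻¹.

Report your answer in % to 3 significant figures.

86.9 %

P(N2) = 721 − 16.7 = 704.3 mmHg
n(N2) = PV/RT = (704.3 × 0.2170) / (62.36 × 292.45) = 0.008380 mol
n(NaN3) = (2/3) × 0.008380 = 0.005587 mol
m(NaN3) = 0.005587 × 65.01 = 0.3632 g
%NaN3 = 0.3632 / 0.418 × 100 = 86.89%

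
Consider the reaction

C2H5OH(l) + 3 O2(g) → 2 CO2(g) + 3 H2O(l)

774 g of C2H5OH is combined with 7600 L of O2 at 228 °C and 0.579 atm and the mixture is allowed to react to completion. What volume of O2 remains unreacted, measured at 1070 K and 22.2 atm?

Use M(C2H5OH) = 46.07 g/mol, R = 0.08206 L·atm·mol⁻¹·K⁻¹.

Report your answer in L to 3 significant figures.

224 L

n(C2H5OH) = 774 / 46.07 = 16.80 mol
n(O2) = PV/RT = (0.579 × 7600) / (0.08206 × 501.15) = 107.0 mol
For 16.80 mol C2H5OH, stoichiometry requires (3/1) × 16.80 = 50.40 mol O2; 107.0 mol is available, so C2H5OH is limiting.
n(O2) consumed = (3/1) × 16.80 = 50.40 mol; remaining = 107.0 − 50.40 = 56.60 mol
V(O2) = nRT/P = 56.60 × 0.08206 × 1070 / 22.2 = 223.9 L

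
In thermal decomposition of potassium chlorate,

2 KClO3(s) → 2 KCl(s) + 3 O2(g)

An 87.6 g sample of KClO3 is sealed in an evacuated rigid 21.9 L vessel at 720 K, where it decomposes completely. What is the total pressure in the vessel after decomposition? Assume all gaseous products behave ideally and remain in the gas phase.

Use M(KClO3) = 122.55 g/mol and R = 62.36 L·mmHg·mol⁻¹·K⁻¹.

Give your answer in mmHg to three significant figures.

2200 mmHg

n(KClO3) = 87.6 / 122.55 = 0.7148 mol
n(gas produced) = (3/2) × 0.7148 = 1.072 mol
P = nRT/V = 1.072 × 62.36 × 720 / 21.9 = 2198 mmHg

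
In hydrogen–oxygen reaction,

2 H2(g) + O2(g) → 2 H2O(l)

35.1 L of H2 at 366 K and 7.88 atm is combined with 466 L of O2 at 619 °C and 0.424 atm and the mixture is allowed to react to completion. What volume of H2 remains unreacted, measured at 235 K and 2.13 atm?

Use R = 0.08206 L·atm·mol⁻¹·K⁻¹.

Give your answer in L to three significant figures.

n(H2) = PV/RT = (7.88 × 35.1) / (0.08206 × 366) = 9.209 mol
n(O2) = PV/RT = (0.424 × 466) / (0.08206 × 892.15) = 2.699 mol
For 9.209 mol H2, stoichiometry requires (1/2) × 9.209 = 4.604 mol O2; 2.699 mol is available, so O2 is limiting.
n(H2) consumed = (2/1) × 2.699 = 5.398 mol; remaining = 9.209 − 5.398 = 3.811 mol
V(H2) = nRT/P = 3.811 × 0.08206 × 235 / 2.13 = 34.50 L

34.5 L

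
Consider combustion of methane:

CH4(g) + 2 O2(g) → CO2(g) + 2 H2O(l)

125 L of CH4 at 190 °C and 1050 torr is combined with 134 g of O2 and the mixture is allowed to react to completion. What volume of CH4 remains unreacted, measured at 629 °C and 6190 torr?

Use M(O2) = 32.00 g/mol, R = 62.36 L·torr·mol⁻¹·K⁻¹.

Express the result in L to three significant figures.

n(CH4) = PV/RT = (1050 × 125) / (62.36 × 463.15) = 4.544 mol
n(O2) = 134 / 32.00 = 4.188 mol
For 4.544 mol CH4, stoichiometry requires (2/1) × 4.544 = 9.088 mol O2; 4.188 mol is available, so O2 is limiting.
n(CH4) consumed = (1/2) × 4.188 = 2.094 mol; remaining = 4.544 − 2.094 = 2.450 mol
V(CH4) = nRT/P = 2.450 × 62.36 × 902.15 / 6190 = 22.27 L

22.3 L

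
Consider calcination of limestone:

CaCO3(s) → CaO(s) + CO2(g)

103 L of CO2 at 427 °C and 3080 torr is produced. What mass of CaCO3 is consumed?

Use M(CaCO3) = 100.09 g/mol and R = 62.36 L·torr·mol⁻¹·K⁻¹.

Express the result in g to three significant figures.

727 g

n(CO2) = PV/RT = (3080 × 103) / (62.36 × 700.15) = 7.266 mol
n(CaCO3) = (1/1) × 7.266 = 7.266 mol
m(CaCO3) = 7.266 × 100.09 = 727.3 g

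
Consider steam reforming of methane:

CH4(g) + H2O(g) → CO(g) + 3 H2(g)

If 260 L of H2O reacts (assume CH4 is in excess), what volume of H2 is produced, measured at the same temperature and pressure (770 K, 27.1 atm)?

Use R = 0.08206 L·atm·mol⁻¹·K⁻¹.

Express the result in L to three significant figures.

At constant T and P, gas volumes are in the mole ratio: V(H2) = (3/1) × 260 = 780.0 L

780 L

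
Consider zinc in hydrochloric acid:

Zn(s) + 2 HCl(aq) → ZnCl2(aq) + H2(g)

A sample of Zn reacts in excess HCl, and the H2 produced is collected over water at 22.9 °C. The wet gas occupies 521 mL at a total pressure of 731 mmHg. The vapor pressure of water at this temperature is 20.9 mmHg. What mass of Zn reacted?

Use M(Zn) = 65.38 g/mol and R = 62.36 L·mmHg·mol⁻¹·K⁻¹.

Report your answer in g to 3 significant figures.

1.31 g

P(H2) = 731 − 20.9 = 710.1 mmHg
n(H2) = PV/RT = (710.1 × 0.5210) / (62.36 × 296.05) = 0.02004 mol
n(Zn) = (1/1) × 0.02004 = 0.02004 mol
m(Zn) = 0.02004 × 65.38 = 1.310 g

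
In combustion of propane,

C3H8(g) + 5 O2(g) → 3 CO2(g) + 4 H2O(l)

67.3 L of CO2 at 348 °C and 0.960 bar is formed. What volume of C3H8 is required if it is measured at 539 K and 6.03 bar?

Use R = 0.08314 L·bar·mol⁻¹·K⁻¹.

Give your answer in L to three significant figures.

3.10 L

n(CO2) = PV/RT = (0.960 × 67.3) / (0.08314 × 621.15) = 1.251 mol
n(C3H8) = (1/3) × 1.251 = 0.4170 mol
V = nRT/P = 0.4170 × 0.08314 × 539 / 6.03 = 3.099 L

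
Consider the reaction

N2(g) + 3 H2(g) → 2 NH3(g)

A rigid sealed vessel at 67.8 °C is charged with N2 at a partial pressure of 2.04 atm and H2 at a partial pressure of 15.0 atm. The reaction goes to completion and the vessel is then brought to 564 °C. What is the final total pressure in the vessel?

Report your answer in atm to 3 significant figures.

At constant V, partial pressures at 67.8 °C are proportional to moles, so apply stoichiometry directly to pressures.
P(H2) required for 2.04 atm of N2 = (3/1) × 2.04 = 6.120 atm; available 15.0 atm, so N2 is limiting.
P(H2) remaining = 15.0 − (3/1) × 2.04 = 8.880 atm
P(gaseous products) = (2)/1 × 2.04 = 4.080 atm
P_total at 67.8 °C = 8.880 + 4.080 = 12.96 atm
Scaling to 564 °C: P = 12.96 × 837.15/340.95 = 31.82 atm

31.8 atm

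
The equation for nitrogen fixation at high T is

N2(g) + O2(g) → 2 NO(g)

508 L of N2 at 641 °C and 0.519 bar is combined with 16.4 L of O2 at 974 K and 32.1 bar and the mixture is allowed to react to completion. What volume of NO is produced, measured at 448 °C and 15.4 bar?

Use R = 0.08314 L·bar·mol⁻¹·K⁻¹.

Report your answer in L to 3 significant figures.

27.0 L

n(N2) = PV/RT = (0.519 × 508) / (0.08314 × 914.15) = 3.469 mol
n(O2) = PV/RT = (32.1 × 16.4) / (0.08314 × 974) = 6.501 mol
For 3.469 mol N2, stoichiometry requires (1/1) × 3.469 = 3.469 mol O2; 6.501 mol is available, so N2 is limiting.
n(NO) = (2/1) × 3.469 = 6.938 mol
V(NO) = nRT/P = 6.938 × 0.08314 × 721.15 / 15.4 = 27.01 L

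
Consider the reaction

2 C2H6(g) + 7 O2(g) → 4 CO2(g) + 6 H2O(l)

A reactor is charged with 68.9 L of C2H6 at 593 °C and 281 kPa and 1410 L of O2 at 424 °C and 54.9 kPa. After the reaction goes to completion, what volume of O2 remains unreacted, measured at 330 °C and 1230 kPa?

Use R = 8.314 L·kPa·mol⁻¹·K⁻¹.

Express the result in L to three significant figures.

16.1 L

n(C2H6) = PV/RT = (281 × 68.9) / (8.314 × 866.15) = 2.689 mol
n(O2) = PV/RT = (54.9 × 1410) / (8.314 × 697.15) = 13.36 mol
For 2.689 mol C2H6, stoichiometry requires (7/2) × 2.689 = 9.412 mol O2; 13.36 mol is available, so C2H6 is limiting.
n(O2) consumed = (7/2) × 2.689 = 9.412 mol; remaining = 13.36 − 9.412 = 3.948 mol
V(O2) = nRT/P = 3.948 × 8.314 × 603.15 / 1230 = 16.10 L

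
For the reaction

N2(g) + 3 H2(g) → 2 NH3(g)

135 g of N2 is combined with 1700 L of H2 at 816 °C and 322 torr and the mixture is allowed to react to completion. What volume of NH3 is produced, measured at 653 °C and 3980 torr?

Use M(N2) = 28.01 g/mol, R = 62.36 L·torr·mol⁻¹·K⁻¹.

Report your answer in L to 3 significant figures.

78.0 L

n(N2) = 135 / 28.01 = 4.820 mol
n(H2) = PV/RT = (322 × 1700) / (62.36 × 1089.15) = 8.060 mol
For 4.820 mol N2, stoichiometry requires (3/1) × 4.820 = 14.46 mol H2; 8.060 mol is available, so H2 is limiting.
n(NH3) = (2/3) × 8.060 = 5.373 mol
V(NH3) = nRT/P = 5.373 × 62.36 × 926.15 / 3980 = 77.97 L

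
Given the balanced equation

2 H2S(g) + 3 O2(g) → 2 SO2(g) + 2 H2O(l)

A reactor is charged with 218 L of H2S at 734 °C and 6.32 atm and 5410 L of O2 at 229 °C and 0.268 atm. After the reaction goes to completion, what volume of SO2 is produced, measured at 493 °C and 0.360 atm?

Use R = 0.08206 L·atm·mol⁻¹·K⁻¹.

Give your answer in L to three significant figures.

n(H2S) = PV/RT = (6.32 × 218) / (0.08206 × 1007.15) = 16.67 mol
n(O2) = PV/RT = (0.268 × 5410) / (0.08206 × 502.15) = 35.19 mol
For 16.67 mol H2S, stoichiometry requires (3/2) × 16.67 = 25.01 mol O2; 35.19 mol is available, so H2S is limiting.
n(SO2) = (2/2) × 16.67 = 16.67 mol
V(SO2) = nRT/P = 16.67 × 0.08206 × 766.15 / 0.360 = 2911 L

2910 L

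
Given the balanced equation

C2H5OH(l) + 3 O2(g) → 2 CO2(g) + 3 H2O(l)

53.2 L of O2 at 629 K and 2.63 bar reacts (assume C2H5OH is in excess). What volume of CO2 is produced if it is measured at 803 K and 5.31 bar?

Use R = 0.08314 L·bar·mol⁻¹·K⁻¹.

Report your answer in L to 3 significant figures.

22.4 L

n(O2) = PV/RT = (2.63 × 53.2) / (0.08314 × 629) = 2.676 mol
n(CO2) = (2/3) × 2.676 = 1.784 mol
V = nRT/P = 1.784 × 0.08314 × 803 / 5.31 = 22.43 L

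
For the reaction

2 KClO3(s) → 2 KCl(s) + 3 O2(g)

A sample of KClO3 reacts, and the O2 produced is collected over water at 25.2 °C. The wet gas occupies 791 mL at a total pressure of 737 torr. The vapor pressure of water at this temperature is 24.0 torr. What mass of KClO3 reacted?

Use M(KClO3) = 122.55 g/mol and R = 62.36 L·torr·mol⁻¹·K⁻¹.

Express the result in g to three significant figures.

2.48 g

P(O2) = 737 − 24.0 = 713.0 torr
n(O2) = PV/RT = (713.0 × 0.7910) / (62.36 × 298.35) = 0.03031 mol
n(KClO3) = (2/3) × 0.03031 = 0.02021 mol
m(KClO3) = 0.02021 × 122.55 = 2.477 g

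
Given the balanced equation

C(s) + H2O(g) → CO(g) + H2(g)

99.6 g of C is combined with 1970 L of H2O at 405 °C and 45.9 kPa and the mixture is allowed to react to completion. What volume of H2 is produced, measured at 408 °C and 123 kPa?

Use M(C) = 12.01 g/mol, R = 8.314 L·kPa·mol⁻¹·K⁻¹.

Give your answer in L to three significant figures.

n(C) = 99.6 / 12.01 = 8.293 mol
n(H2O) = PV/RT = (45.9 × 1970) / (8.314 × 678.15) = 16.04 mol
For 8.293 mol C, stoichiometry requires (1/1) × 8.293 = 8.293 mol H2O; 16.04 mol is available, so C is limiting.
n(H2) = (1/1) × 8.293 = 8.293 mol
V(H2) = nRT/P = 8.293 × 8.314 × 681.15 / 123 = 381.8 L

382 L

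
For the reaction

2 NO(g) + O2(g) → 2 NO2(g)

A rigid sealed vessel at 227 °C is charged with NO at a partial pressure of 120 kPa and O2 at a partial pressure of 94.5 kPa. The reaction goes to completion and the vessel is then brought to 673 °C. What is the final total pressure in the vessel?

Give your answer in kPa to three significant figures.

With V and T fixed, P_i ∝ n_i, so the mole ratios apply directly to partial pressures at 227 °C.
P(O2) required for 120 kPa of NO = (1/2) × 120 = 60.00 kPa; available 94.5 kPa, so NO is limiting.
P(O2) remaining = 94.5 − (1/2) × 120 = 34.50 kPa
P(gaseous products) = (2)/2 × 120 = 120.0 kPa
P_total at 227 °C = 34.50 + 120.0 = 154.5 kPa
Scaling to 673 °C: P = 154.5 × 946.15/500.15 = 292.3 kPa

292 kPa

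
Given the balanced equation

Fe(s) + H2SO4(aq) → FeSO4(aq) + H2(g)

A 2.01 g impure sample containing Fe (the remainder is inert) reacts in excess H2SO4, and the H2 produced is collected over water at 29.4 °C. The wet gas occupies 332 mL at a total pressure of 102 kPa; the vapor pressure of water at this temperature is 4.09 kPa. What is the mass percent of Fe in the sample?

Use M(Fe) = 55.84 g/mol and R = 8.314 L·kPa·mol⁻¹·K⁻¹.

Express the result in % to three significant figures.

35.9 %

P(H2) = 102 − 4.09 = 97.91 kPa
n(H2) = PV/RT = (97.91 × 0.3320) / (8.314 × 302.55) = 0.01292 mol
n(Fe) = (1/1) × 0.01292 = 0.01292 mol
m(Fe) = 0.01292 × 55.84 = 0.7215 g
%Fe = 0.7215 / 2.01 × 100 = 35.90%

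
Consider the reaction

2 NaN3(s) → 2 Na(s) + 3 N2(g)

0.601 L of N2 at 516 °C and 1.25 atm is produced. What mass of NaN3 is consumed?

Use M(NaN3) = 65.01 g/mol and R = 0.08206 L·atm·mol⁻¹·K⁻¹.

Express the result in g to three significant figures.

n(N2) = PV/RT = (1.25 × 0.601) / (0.08206 × 789.15) = 0.01160 mol
n(NaN3) = (2/3) × 0.01160 = 0.007733 mol
m(NaN3) = 0.007733 × 65.01 = 0.5027 g

0.503 g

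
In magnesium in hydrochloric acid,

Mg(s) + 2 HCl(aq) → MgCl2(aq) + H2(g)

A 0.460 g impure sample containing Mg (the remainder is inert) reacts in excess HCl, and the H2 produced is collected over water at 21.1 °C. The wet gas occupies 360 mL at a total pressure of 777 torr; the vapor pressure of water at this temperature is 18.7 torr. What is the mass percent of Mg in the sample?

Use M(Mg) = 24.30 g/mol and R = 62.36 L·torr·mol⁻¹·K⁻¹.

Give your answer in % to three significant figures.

78.6 %

P(H2) = 777 − 18.7 = 758.3 torr
n(H2) = PV/RT = (758.3 × 0.3600) / (62.36 × 294.25) = 0.01488 mol
n(Mg) = (1/1) × 0.01488 = 0.01488 mol
m(Mg) = 0.01488 × 24.30 = 0.3616 g
%Mg = 0.3616 / 0.460 × 100 = 78.61%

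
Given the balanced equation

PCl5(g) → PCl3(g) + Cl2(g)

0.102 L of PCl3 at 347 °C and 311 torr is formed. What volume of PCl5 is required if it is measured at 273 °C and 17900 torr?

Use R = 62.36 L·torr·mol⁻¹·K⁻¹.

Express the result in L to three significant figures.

n(PCl3) = PV/RT = (311 × 0.102) / (62.36 × 620.15) = 0.0008203 mol
n(PCl5) = (1/1) × 0.0008203 = 0.0008203 mol
V = nRT/P = 0.0008203 × 62.36 × 546.15 / 17900 = 0.001561 L

0.00156 L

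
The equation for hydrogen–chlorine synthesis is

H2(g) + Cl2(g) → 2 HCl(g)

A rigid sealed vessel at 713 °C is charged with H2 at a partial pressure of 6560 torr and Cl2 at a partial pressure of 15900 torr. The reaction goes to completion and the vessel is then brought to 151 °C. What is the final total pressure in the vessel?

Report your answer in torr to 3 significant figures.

Because the vessel is rigid and T is held at 713 °C, work the stoichiometry in partial pressures (P_i = n_iRT/V).
P(Cl2) required for 6560 torr of H2 = (1/1) × 6560 = 6560 torr; available 15900 torr, so H2 is limiting.
P(Cl2) remaining = 15900 − (1/1) × 6560 = 9340 torr
P(gaseous products) = (2)/1 × 6560 = 13120 torr
P_total at 713 °C = 9340 + 13120 = 22460 torr
Scaling to 151 °C: P = 22460 × 424.15/986.15 = 9660 torr

9660 torr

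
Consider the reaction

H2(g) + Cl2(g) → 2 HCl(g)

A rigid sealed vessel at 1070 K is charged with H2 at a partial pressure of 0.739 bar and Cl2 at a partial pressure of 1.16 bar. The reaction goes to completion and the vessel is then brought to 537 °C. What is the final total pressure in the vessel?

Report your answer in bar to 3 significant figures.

With V and T fixed, P_i ∝ n_i, so the mole ratios apply directly to partial pressures at 1070 K.
P(Cl2) required for 0.739 bar of H2 = (1/1) × 0.739 = 0.7390 bar; available 1.16 bar, so H2 is limiting.
P(Cl2) remaining = 1.16 − (1/1) × 0.739 = 0.4210 bar
P(gaseous products) = (2)/1 × 0.739 = 1.478 bar
P_total at 1070 K = 0.4210 + 1.478 = 1.899 bar
Scaling to 537 °C: P = 1.899 × 810.15/1070 = 1.438 bar

1.44 bar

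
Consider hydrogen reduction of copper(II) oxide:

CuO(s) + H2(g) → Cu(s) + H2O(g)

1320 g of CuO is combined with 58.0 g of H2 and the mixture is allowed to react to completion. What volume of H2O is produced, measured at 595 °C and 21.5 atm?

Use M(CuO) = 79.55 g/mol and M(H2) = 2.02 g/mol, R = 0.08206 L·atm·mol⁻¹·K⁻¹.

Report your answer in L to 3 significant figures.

n(CuO) = 1320 / 79.55 = 16.59 mol
n(H2) = 58.0 / 2.02 = 28.71 mol
For 16.59 mol CuO, stoichiometry requires (1/1) × 16.59 = 16.59 mol H2; 28.71 mol is available, so CuO is limiting.
n(H2O) = (1/1) × 16.59 = 16.59 mol
V(H2O) = nRT/P = 16.59 × 0.08206 × 868.15 / 21.5 = 54.97 L

55.0 L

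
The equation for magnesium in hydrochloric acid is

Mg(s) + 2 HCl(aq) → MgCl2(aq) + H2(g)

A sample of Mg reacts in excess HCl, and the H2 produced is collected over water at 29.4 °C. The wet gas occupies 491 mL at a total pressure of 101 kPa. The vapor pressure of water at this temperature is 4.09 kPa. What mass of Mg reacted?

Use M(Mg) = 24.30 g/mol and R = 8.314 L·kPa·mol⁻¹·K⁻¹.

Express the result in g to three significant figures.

P(H2) = 101 − 4.09 = 96.91 kPa
n(H2) = PV/RT = (96.91 × 0.4910) / (8.314 × 302.55) = 0.01892 mol
n(Mg) = (1/1) × 0.01892 = 0.01892 mol
m(Mg) = 0.01892 × 24.30 = 0.4598 g

0.460 g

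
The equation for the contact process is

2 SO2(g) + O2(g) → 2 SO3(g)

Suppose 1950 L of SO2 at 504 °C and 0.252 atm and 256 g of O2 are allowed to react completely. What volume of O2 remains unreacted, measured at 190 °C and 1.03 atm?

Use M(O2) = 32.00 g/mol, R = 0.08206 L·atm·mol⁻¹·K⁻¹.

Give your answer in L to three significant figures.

153 L

n(SO2) = PV/RT = (0.252 × 1950) / (0.08206 × 777.15) = 7.705 mol
n(O2) = 256 / 32.00 = 8.000 mol
For 7.705 mol SO2, stoichiometry requires (1/2) × 7.705 = 3.853 mol O2; 8.000 mol is available, so SO2 is limiting.
n(O2) consumed = (1/2) × 7.705 = 3.853 mol; remaining = 8.000 − 3.853 = 4.147 mol
V(O2) = nRT/P = 4.147 × 0.08206 × 463.15 / 1.03 = 153.0 L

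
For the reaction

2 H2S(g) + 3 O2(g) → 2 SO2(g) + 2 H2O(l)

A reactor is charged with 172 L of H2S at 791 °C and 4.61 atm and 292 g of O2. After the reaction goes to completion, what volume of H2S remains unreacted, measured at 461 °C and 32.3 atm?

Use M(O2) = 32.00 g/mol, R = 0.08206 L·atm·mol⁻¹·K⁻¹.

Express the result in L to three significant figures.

n(H2S) = PV/RT = (4.61 × 172) / (0.08206 × 1064.15) = 9.080 mol
n(O2) = 292 / 32.00 = 9.125 mol
For 9.080 mol H2S, stoichiometry requires (3/2) × 9.080 = 13.62 mol O2; 9.125 mol is available, so O2 is limiting.
n(H2S) consumed = (2/3) × 9.125 = 6.083 mol; remaining = 9.080 − 6.083 = 2.997 mol
V(H2S) = nRT/P = 2.997 × 0.08206 × 734.15 / 32.3 = 5.590 L

5.59 L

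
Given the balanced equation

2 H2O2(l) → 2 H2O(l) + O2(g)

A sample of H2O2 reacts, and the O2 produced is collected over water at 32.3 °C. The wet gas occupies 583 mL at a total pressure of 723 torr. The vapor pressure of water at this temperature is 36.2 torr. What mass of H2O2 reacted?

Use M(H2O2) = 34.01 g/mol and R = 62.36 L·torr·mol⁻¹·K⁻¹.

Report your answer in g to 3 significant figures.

1.43 g

P(O2) = 723 − 36.2 = 686.8 torr
n(O2) = PV/RT = (686.8 × 0.5830) / (62.36 × 305.45) = 0.02102 mol
n(H2O2) = (2/1) × 0.02102 = 0.04204 mol
m(H2O2) = 0.04204 × 34.01 = 1.430 g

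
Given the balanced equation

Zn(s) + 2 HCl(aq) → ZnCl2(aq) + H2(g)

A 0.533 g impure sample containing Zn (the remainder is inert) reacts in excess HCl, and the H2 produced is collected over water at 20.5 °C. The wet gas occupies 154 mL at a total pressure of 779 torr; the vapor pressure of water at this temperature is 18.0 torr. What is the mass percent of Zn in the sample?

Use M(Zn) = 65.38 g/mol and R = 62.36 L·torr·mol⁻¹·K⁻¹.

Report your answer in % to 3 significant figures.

78.5 %

P(H2) = 779 − 18.0 = 761.0 torr
n(H2) = PV/RT = (761.0 × 0.1540) / (62.36 × 293.65) = 0.006400 mol
n(Zn) = (1/1) × 0.006400 = 0.006400 mol
m(Zn) = 0.006400 × 65.38 = 0.4184 g
%Zn = 0.4184 / 0.533 × 100 = 78.50%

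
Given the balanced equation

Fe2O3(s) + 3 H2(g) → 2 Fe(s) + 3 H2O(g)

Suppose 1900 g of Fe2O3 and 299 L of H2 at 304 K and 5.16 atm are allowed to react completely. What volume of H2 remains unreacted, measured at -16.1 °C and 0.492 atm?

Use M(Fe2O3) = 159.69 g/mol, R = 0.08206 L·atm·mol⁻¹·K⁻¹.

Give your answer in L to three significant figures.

n(Fe2O3) = 1900 / 159.69 = 11.90 mol
n(H2) = PV/RT = (5.16 × 299) / (0.08206 × 304) = 61.85 mol
For 11.90 mol Fe2O3, stoichiometry requires (3/1) × 11.90 = 35.70 mol H2; 61.85 mol is available, so Fe2O3 is limiting.
n(H2) consumed = (3/1) × 11.90 = 35.70 mol; remaining = 61.85 − 35.70 = 26.15 mol
V(H2) = nRT/P = 26.15 × 0.08206 × 257.05 / 0.492 = 1121 L

1120 L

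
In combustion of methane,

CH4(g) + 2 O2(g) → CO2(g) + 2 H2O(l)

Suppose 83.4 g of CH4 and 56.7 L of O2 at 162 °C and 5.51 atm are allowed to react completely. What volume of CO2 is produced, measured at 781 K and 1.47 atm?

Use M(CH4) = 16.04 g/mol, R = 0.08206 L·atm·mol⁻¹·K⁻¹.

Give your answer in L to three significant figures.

n(CH4) = 83.4 / 16.04 = 5.200 mol
n(O2) = PV/RT = (5.51 × 56.7) / (0.08206 × 435.15) = 8.749 mol
For 5.200 mol CH4, stoichiometry requires (2/1) × 5.200 = 10.40 mol O2; 8.749 mol is available, so O2 is limiting.
n(CO2) = (1/2) × 8.749 = 4.375 mol
V(CO2) = nRT/P = 4.375 × 0.08206 × 781 / 1.47 = 190.7 L

191 L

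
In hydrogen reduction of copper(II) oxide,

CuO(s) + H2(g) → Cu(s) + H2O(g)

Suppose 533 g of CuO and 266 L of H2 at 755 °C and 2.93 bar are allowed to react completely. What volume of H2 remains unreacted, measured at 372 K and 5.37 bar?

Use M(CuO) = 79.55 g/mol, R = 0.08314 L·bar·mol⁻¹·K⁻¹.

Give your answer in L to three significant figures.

13.9 L

n(CuO) = 533 / 79.55 = 6.700 mol
n(H2) = PV/RT = (2.93 × 266) / (0.08314 × 1028.15) = 9.118 mol
For 6.700 mol CuO, stoichiometry requires (1/1) × 6.700 = 6.700 mol H2; 9.118 mol is available, so CuO is limiting.
n(H2) consumed = (1/1) × 6.700 = 6.700 mol; remaining = 9.118 − 6.700 = 2.418 mol
V(H2) = nRT/P = 2.418 × 0.08314 × 372 / 5.37 = 13.93 L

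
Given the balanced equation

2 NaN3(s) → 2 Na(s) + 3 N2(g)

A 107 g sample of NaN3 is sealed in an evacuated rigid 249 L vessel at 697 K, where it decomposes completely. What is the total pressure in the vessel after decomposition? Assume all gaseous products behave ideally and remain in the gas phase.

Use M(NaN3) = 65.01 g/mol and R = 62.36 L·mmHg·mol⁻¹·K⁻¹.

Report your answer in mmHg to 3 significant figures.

n(NaN3) = 107 / 65.01 = 1.646 mol
n(gas produced) = (3/2) × 1.646 = 2.469 mol
P = nRT/V = 2.469 × 62.36 × 697 / 249 = 431.0 mmHg

431 mmHg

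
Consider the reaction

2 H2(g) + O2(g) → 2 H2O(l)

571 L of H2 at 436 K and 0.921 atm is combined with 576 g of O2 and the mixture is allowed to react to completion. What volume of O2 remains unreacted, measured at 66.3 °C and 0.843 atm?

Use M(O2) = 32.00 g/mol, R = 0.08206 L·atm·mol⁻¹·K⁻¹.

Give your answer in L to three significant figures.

n(H2) = PV/RT = (0.921 × 571) / (0.08206 × 436) = 14.70 mol
n(O2) = 576 / 32.00 = 18.00 mol
For 14.70 mol H2, stoichiometry requires (1/2) × 14.70 = 7.350 mol O2; 18.00 mol is available, so H2 is limiting.
n(O2) consumed = (1/2) × 14.70 = 7.350 mol; remaining = 18.00 − 7.350 = 10.65 mol
V(O2) = nRT/P = 10.65 × 0.08206 × 339.45 / 0.843 = 351.9 L

352 L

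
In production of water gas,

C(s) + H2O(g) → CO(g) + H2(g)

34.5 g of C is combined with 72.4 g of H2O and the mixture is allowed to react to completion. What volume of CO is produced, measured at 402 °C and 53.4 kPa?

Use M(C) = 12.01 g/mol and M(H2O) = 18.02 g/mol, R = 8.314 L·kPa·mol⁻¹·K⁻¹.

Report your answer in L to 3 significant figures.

302 L

n(C) = 34.5 / 12.01 = 2.873 mol
n(H2O) = 72.4 / 18.02 = 4.018 mol
For 2.873 mol C, stoichiometry requires (1/1) × 2.873 = 2.873 mol H2O; 4.018 mol is available, so C is limiting.
n(CO) = (1/1) × 2.873 = 2.873 mol
V(CO) = nRT/P = 2.873 × 8.314 × 675.15 / 53.4 = 302.0 L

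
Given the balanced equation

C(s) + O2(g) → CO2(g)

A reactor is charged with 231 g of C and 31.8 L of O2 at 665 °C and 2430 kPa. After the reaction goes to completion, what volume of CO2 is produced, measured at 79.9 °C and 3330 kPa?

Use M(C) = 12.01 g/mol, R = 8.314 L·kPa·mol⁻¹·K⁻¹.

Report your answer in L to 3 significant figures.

8.73 L

n(C) = 231 / 12.01 = 19.23 mol
n(O2) = PV/RT = (2430 × 31.8) / (8.314 × 938.15) = 9.907 mol
For 19.23 mol C, stoichiometry requires (1/1) × 19.23 = 19.23 mol O2; 9.907 mol is available, so O2 is limiting.
n(CO2) = (1/1) × 9.907 = 9.907 mol
V(CO2) = nRT/P = 9.907 × 8.314 × 353.05 / 3330 = 8.733 L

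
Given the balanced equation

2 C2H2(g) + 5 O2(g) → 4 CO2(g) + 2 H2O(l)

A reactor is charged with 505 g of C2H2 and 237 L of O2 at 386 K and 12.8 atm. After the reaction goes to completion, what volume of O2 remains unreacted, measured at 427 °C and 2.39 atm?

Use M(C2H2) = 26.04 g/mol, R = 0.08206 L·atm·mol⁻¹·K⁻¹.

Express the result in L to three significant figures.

n(C2H2) = 505 / 26.04 = 19.39 mol
n(O2) = PV/RT = (12.8 × 237) / (0.08206 × 386) = 95.77 mol
For 19.39 mol C2H2, stoichiometry requires (5/2) × 19.39 = 48.48 mol O2; 95.77 mol is available, so C2H2 is limiting.
n(O2) consumed = (5/2) × 19.39 = 48.48 mol; remaining = 95.77 − 48.48 = 47.29 mol
V(O2) = nRT/P = 47.29 × 0.08206 × 700.15 / 2.39 = 1137 L

1140 L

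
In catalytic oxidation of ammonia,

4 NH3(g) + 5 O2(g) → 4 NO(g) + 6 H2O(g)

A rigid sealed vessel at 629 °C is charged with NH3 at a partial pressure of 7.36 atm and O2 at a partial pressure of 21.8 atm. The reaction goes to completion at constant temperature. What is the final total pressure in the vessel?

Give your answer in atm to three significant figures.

31.0 atm

At constant V, partial pressures at 629 °C are proportional to moles, so apply stoichiometry directly to pressures.
P(O2) required for 7.36 atm of NH3 = (5/4) × 7.36 = 9.200 atm; available 21.8 atm, so NH3 is limiting.
P(O2) remaining = 21.8 − (5/4) × 7.36 = 12.60 atm
P(gaseous products) = (4+6)/4 × 7.36 = 18.40 atm
P_total at 629 °C = 12.60 + 18.40 = 31.00 atm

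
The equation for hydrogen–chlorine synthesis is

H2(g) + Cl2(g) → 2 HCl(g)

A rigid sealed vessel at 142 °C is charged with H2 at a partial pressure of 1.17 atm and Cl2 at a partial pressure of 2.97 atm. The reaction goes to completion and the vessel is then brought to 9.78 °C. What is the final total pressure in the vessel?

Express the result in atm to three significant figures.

2.82 atm

With V and T fixed, P_i ∝ n_i, so the mole ratios apply directly to partial pressures at 142 °C.
P(Cl2) required for 1.17 atm of H2 = (1/1) × 1.17 = 1.170 atm; available 2.97 atm, so H2 is limiting.
P(Cl2) remaining = 2.97 − (1/1) × 1.17 = 1.800 atm
P(gaseous products) = (2)/1 × 1.17 = 2.340 atm
P_total at 142 °C = 1.800 + 2.340 = 4.140 atm
Scaling to 9.78 °C: P = 4.140 × 282.93/415.15 = 2.821 atm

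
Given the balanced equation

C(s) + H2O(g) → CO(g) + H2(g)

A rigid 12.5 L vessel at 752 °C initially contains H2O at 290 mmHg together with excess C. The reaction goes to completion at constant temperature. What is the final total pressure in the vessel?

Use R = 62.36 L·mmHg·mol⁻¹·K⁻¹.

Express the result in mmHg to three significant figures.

580 mmHg

Since T and V are fixed, P_final/P_initial = n_final/n_initial = 2/1.
P_final = (2/1) × 290 = 580.0 mmHg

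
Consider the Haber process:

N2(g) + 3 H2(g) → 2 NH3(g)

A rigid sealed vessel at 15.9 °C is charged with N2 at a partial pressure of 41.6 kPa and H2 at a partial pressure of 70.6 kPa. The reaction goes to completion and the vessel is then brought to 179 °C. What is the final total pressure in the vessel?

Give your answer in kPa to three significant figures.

Because the vessel is rigid and T is held at 15.9 °C, work the stoichiometry in partial pressures (P_i = n_iRT/V).
P(H2) required for 41.6 kPa of N2 = (3/1) × 41.6 = 124.8 kPa; available 70.6 kPa, so H2 is limiting.
P(N2) remaining = 41.6 − (1/3) × 70.6 = 18.07 kPa
P(gaseous products) = (2)/3 × 70.6 = 47.07 kPa
P_total at 15.9 °C = 18.07 + 47.07 = 65.14 kPa
Scaling to 179 °C: P = 65.14 × 452.15/289.05 = 101.9 kPa

102 kPa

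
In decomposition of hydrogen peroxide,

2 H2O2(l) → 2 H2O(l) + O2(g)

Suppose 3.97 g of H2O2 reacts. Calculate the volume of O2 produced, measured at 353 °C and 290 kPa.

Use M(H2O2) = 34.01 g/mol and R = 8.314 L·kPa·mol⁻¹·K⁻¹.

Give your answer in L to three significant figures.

n(H2O2) = 3.970 / 34.01 = 0.1167 mol
n(O2) = (1/2) × 0.1167 = 0.05835 mol
V = nRT/P = 0.05835 × 8.314 × 626.15 / 290 = 1.047 L

1.05 L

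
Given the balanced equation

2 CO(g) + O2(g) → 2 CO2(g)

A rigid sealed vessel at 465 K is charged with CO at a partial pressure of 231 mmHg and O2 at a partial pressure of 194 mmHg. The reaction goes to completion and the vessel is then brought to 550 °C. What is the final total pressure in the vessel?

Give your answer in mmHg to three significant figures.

548 mmHg

At constant V, partial pressures at 465 K are proportional to moles, so apply stoichiometry directly to pressures.
P(O2) required for 231 mmHg of CO = (1/2) × 231 = 115.5 mmHg; available 194 mmHg, so CO is limiting.
P(O2) remaining = 194 − (1/2) × 231 = 78.50 mmHg
P(gaseous products) = (2)/2 × 231 = 231.0 mmHg
P_total at 465 K = 78.50 + 231.0 = 309.5 mmHg
Scaling to 550 °C: P = 309.5 × 823.15/465 = 547.9 mmHg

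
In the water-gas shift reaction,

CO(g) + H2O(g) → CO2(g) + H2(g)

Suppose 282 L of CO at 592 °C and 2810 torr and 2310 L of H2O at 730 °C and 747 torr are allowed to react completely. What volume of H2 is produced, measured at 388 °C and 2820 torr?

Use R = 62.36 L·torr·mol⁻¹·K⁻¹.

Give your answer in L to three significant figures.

n(CO) = PV/RT = (2810 × 282) / (62.36 × 865.15) = 14.69 mol
n(H2O) = PV/RT = (747 × 2310) / (62.36 × 1003.15) = 27.58 mol
For 14.69 mol CO, stoichiometry requires (1/1) × 14.69 = 14.69 mol H2O; 27.58 mol is available, so CO is limiting.
n(H2) = (1/1) × 14.69 = 14.69 mol
V(H2) = nRT/P = 14.69 × 62.36 × 661.15 / 2820 = 214.8 L

215 L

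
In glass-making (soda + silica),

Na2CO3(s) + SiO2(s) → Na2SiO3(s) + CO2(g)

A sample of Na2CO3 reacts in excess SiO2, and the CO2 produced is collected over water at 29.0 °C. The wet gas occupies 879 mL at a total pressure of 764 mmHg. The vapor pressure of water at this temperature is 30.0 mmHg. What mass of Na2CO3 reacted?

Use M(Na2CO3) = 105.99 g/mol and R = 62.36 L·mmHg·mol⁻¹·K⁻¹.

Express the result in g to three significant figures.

P(CO2) = 764 − 30.0 = 734.0 mmHg
n(CO2) = PV/RT = (734.0 × 0.8790) / (62.36 × 302.15) = 0.03424 mol
n(Na2CO3) = (1/1) × 0.03424 = 0.03424 mol
m(Na2CO3) = 0.03424 × 105.99 = 3.629 g

3.63 g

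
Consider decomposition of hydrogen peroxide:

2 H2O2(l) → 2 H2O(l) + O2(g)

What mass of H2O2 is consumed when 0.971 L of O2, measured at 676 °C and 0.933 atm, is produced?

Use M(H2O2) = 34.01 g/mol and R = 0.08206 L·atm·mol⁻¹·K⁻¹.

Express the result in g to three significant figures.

0.791 g

n(O2) = PV/RT = (0.933 × 0.971) / (0.08206 × 949.15) = 0.01163 mol
n(H2O2) = (2/1) × 0.01163 = 0.02326 mol
m(H2O2) = 0.02326 × 34.01 = 0.7911 g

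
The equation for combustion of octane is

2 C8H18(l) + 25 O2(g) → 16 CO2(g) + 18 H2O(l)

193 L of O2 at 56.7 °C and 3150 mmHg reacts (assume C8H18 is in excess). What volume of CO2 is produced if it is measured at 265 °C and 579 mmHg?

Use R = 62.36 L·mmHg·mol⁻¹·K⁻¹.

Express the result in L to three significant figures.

1100 L

n(O2) = PV/RT = (3150 × 193) / (62.36 × 329.85) = 29.56 mol
n(CO2) = (16/25) × 29.56 = 18.92 mol
V = nRT/P = 18.92 × 62.36 × 538.15 / 579 = 1097 L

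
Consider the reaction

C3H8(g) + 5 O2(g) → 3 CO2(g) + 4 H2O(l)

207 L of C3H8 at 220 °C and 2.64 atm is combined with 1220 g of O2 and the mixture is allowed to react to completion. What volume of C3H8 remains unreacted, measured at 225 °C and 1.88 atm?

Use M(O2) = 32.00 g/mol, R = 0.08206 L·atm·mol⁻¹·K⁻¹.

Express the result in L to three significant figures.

n(C3H8) = PV/RT = (2.64 × 207) / (0.08206 × 493.15) = 13.50 mol
n(O2) = 1220 / 32.00 = 38.12 mol
For 13.50 mol C3H8, stoichiometry requires (5/1) × 13.50 = 67.50 mol O2; 38.12 mol is available, so O2 is limiting.
n(C3H8) consumed = (1/5) × 38.12 = 7.624 mol; remaining = 13.50 − 7.624 = 5.876 mol
V(C3H8) = nRT/P = 5.876 × 0.08206 × 498.15 / 1.88 = 127.8 L

128 L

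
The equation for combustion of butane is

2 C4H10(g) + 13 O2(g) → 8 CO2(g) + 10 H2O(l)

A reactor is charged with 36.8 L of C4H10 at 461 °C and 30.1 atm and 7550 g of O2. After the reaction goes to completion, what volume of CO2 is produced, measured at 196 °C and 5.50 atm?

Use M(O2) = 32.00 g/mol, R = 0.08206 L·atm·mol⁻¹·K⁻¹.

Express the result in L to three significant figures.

515 L

n(C4H10) = PV/RT = (30.1 × 36.8) / (0.08206 × 734.15) = 18.39 mol
n(O2) = 7550 / 32.00 = 235.9 mol
For 18.39 mol C4H10, stoichiometry requires (13/2) × 18.39 = 119.5 mol O2; 235.9 mol is available, so C4H10 is limiting.
n(CO2) = (8/2) × 18.39 = 73.56 mol
V(CO2) = nRT/P = 73.56 × 0.08206 × 469.15 / 5.50 = 514.9 L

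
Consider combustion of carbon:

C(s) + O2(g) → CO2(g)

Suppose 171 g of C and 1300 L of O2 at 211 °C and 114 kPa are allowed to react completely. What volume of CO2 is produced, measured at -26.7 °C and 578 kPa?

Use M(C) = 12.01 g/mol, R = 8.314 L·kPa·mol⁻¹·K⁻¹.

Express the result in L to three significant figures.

50.5 L

n(C) = 171 / 12.01 = 14.24 mol
n(O2) = PV/RT = (114 × 1300) / (8.314 × 484.15) = 36.82 mol
For 14.24 mol C, stoichiometry requires (1/1) × 14.24 = 14.24 mol O2; 36.82 mol is available, so C is limiting.
n(CO2) = (1/1) × 14.24 = 14.24 mol
V(CO2) = nRT/P = 14.24 × 8.314 × 246.45 / 578 = 50.48 L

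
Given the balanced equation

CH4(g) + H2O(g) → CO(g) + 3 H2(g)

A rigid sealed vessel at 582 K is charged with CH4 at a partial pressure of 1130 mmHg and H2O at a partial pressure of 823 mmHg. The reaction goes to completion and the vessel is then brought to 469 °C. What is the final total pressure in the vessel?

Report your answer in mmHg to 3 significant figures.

4590 mmHg

Because the vessel is rigid and T is held at 582 K, work the stoichiometry in partial pressures (P_i = n_iRT/V).
P(H2O) required for 1130 mmHg of CH4 = (1/1) × 1130 = 1130 mmHg; available 823 mmHg, so H2O is limiting.
P(CH4) remaining = 1130 − (1/1) × 823 = 307.0 mmHg
P(gaseous products) = (1+3)/1 × 823 = 3292 mmHg
P_total at 582 K = 307.0 + 3292 = 3599 mmHg
Scaling to 469 °C: P = 3599 × 742.15/582 = 4589 mmHg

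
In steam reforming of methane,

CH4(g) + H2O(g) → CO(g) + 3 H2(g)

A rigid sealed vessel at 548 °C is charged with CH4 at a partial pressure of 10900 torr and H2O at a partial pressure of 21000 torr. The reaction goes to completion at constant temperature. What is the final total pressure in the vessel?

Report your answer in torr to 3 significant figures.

At constant V, partial pressures at 548 °C are proportional to moles, so apply stoichiometry directly to pressures.
P(H2O) required for 10900 torr of CH4 = (1/1) × 10900 = 10900 torr; available 21000 torr, so CH4 is limiting.
P(H2O) remaining = 21000 − (1/1) × 10900 = 10100 torr
P(gaseous products) = (1+3)/1 × 10900 = 43600 torr
P_total at 548 °C = 10100 + 43600 = 53700 torr

53700 torr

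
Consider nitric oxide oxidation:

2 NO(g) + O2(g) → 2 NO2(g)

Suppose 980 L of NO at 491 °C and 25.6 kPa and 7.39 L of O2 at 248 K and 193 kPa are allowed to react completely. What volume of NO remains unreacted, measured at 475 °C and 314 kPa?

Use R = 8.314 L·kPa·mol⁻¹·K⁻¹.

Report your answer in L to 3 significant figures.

50.8 L

n(NO) = PV/RT = (25.6 × 980) / (8.314 × 764.15) = 3.949 mol
n(O2) = PV/RT = (193 × 7.39) / (8.314 × 248) = 0.6917 mol
For 3.949 mol NO, stoichiometry requires (1/2) × 3.949 = 1.974 mol O2; 0.6917 mol is available, so O2 is limiting.
n(NO) consumed = (2/1) × 0.6917 = 1.383 mol; remaining = 3.949 − 1.383 = 2.566 mol
V(NO) = nRT/P = 2.566 × 8.314 × 748.15 / 314 = 50.83 L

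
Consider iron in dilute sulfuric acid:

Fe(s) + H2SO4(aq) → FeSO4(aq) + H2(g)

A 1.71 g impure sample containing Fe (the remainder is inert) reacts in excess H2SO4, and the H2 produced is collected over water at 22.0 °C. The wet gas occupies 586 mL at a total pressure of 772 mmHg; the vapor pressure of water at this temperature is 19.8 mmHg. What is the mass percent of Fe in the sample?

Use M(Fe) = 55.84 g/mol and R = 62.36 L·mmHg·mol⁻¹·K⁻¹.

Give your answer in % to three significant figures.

78.2 %

P(H2) = 772 − 19.8 = 752.2 mmHg
n(H2) = PV/RT = (752.2 × 0.5860) / (62.36 × 295.15) = 0.02395 mol
n(Fe) = (1/1) × 0.02395 = 0.02395 mol
m(Fe) = 0.02395 × 55.84 = 1.337 g
%Fe = 1.337 / 1.71 × 100 = 78.19%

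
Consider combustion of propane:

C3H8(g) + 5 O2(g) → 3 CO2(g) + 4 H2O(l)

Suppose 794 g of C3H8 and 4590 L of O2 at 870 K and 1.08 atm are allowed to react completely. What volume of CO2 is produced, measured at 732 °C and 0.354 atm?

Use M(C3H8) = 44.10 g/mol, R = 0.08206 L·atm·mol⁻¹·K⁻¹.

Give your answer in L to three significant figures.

9710 L

n(C3H8) = 794 / 44.10 = 18.00 mol
n(O2) = PV/RT = (1.08 × 4590) / (0.08206 × 870) = 69.44 mol
For 18.00 mol C3H8, stoichiometry requires (5/1) × 18.00 = 90.00 mol O2; 69.44 mol is available, so O2 is limiting.
n(CO2) = (3/5) × 69.44 = 41.66 mol
V(CO2) = nRT/P = 41.66 × 0.08206 × 1005.15 / 0.354 = 9707 L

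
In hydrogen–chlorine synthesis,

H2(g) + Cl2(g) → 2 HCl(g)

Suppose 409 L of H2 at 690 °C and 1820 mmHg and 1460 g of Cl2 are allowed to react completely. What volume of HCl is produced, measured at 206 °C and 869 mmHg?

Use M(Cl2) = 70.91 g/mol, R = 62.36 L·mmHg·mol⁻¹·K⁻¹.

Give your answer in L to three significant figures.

852 L

n(H2) = PV/RT = (1820 × 409) / (62.36 × 963.15) = 12.39 mol
n(Cl2) = 1460 / 70.91 = 20.59 mol
For 12.39 mol H2, stoichiometry requires (1/1) × 12.39 = 12.39 mol Cl2; 20.59 mol is available, so H2 is limiting.
n(HCl) = (2/1) × 12.39 = 24.78 mol
V(HCl) = nRT/P = 24.78 × 62.36 × 479.15 / 869 = 852.0 L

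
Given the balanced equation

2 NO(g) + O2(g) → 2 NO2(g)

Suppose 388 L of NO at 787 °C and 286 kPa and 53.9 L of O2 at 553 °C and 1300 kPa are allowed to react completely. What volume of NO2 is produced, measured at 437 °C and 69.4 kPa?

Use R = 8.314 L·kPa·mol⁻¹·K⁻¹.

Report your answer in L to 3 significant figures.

n(NO) = PV/RT = (286 × 388) / (8.314 × 1060.15) = 12.59 mol
n(O2) = PV/RT = (1300 × 53.9) / (8.314 × 826.15) = 10.20 mol
For 12.59 mol NO, stoichiometry requires (1/2) × 12.59 = 6.295 mol O2; 10.20 mol is available, so NO is limiting.
n(NO2) = (2/2) × 12.59 = 12.59 mol
V(NO2) = nRT/P = 12.59 × 8.314 × 710.15 / 69.4 = 1071 L

1070 L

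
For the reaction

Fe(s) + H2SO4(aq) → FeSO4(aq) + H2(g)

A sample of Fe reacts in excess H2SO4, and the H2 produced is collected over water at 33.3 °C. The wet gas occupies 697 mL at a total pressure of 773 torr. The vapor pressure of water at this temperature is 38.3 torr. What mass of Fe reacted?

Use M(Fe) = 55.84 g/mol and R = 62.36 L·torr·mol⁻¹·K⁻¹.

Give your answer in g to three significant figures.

1.50 g

P(H2) = 773 − 38.3 = 734.7 torr
n(H2) = PV/RT = (734.7 × 0.6970) / (62.36 × 306.45) = 0.02680 mol
n(Fe) = (1/1) × 0.02680 = 0.02680 mol
m(Fe) = 0.02680 × 55.84 = 1.497 g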